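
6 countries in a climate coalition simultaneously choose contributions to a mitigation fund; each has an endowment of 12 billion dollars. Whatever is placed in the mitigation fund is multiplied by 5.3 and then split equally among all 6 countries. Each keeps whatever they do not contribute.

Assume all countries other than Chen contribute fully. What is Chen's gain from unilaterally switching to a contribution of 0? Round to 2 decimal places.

Switching from a contribution of 12 to 0 lets Chen keep an extra 12 billion dollars, but lowers the mitigation fund by 12, which costs Chen their own share of that drop: 5.3/6 × 12 = 10.60.
Net gain = 12 − 10.60 = 1.40. The private return per contributed unit (0.8833) is below 1, so free-riding is indeed the best response regardless of what the others do.

1.40 billion dollars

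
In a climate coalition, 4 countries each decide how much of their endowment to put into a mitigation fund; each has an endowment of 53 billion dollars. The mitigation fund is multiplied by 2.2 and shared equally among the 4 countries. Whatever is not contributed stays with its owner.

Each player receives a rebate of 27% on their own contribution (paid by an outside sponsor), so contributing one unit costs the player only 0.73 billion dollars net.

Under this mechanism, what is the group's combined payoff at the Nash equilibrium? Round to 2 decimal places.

212.00 billion dollars

The effective private return is (2.2/4) / 0.73 = 0.7534, which is still under 1, so the mechanism doesn't change anyone's dominant strategy: zero contribution.
Everyone keeps their endowment and the group total is 4 × 53 = 212.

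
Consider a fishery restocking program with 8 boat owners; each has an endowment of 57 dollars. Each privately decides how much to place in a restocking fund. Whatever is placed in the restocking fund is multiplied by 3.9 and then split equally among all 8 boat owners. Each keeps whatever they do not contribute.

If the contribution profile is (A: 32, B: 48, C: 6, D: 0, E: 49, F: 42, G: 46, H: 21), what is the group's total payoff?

Total contributed: 32 + 48 + 6 + 0 + 49 + 42 + 46 + 21 = 244; total kept: 8 × 57 − 244 = 212.
The restocking fund pays out 3.9 × 244 = 951.60 in aggregate.
Group total = 212 + 951.60 = 1163.60.

1163.60 dollars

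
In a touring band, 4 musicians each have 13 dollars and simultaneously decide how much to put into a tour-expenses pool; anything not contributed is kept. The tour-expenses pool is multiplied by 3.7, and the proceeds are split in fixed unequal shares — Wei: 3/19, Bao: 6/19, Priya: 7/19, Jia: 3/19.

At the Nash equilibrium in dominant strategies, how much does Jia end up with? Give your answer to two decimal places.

For player j, contributing a unit is worthwhile iff 3.7 × (j's share) ≥ 1, i.e. iff j's share is at least 0.2703.
Bao and Priya are above the threshold, contributing 13 each; the remaining 2 contribute 0. Total contributed: 26.
Jia keeps 13 and receives 3.7 × 26 × 3/19 = 15.19 from the tour-expenses pool, for a payoff of 28.19.

28.19 dollars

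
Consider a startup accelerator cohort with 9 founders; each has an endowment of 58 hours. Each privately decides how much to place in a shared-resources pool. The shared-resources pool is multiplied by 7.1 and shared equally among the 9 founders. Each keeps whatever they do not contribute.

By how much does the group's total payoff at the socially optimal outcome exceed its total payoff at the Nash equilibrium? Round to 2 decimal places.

Each contributed unit returns 7.1/9 = 0.7889 to its contributor — below 1 — so contributing 0 is dominant for every player. At the Nash equilibrium everyone keeps their 58, and the group total is 9 × 58 = 522.
Each contributed unit returns 7.100 to the group as a whole (0.7889 to each of 9 players), which exceeds 1, so the social optimum is full contribution: group total = 7.100 × 522 = 3706.20.
Efficiency loss = 3706.20 − 522 = 3184.20.

3184.20 hours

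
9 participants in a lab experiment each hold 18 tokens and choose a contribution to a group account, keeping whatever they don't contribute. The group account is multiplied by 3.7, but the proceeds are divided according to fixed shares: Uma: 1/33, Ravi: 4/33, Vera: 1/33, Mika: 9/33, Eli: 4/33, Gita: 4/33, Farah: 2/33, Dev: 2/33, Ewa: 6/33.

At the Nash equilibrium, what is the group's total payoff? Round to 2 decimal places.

210.60 tokens

For player j, contributing a unit is worthwhile iff 3.7 × (j's share) ≥ 1, i.e. iff j's share is at least 0.2703.
The only share above 0.2703 is Mika's 9/33, contributing 18; the remaining 8 contribute 0. Total contributed: 18.
The group account pays out 3.7 × 18 = 66.60 in total (split across the unequal shares, but the aggregate is all that matters for the group sum).
The 8 free-riders keep 18 each, adding 144. Group total = 144 + 66.60 = 210.60.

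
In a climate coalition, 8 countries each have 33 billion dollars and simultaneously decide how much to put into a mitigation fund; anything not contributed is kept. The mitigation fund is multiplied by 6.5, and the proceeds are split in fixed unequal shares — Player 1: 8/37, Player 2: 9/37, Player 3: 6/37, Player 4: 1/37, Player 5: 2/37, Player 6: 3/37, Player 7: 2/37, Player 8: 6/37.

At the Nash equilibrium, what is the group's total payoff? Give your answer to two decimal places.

990.00 billion dollars

A player with share s gets back 6.5·s per unit contributed, so full contribution is dominant for anyone with s > 1/6.5 = 0.1538 and zero contribution is dominant for anyone below.
Player 1, Player 2, Player 3 and Player 8 clear that bar, contributing 33 each; the remaining 4 contribute 0. Total contributed: 132.
The mitigation fund pays out 6.5 × 132 = 858.00 in total (split across the unequal shares, but the aggregate is all that matters for the group sum).
The 4 free-riders keep 33 each, adding 132. Group total = 132 + 858.00 = 990.00.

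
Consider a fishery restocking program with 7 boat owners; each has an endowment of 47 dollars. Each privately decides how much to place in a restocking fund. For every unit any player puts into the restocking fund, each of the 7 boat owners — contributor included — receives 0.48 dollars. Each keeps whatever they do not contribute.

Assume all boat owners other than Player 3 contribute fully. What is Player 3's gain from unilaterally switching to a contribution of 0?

24.44 dollars

Switching from a contribution of 47 to 0 lets Player 3 keep an extra 47 dollars, but lowers the restocking fund by 47, which costs Player 3 their own share of that drop: 0.48 × 47 = 22.56.
Net gain = 47 − 22.56 = 24.44. The private return per contributed unit (0.48) is below 1, so free-riding is indeed the best response regardless of what the others do.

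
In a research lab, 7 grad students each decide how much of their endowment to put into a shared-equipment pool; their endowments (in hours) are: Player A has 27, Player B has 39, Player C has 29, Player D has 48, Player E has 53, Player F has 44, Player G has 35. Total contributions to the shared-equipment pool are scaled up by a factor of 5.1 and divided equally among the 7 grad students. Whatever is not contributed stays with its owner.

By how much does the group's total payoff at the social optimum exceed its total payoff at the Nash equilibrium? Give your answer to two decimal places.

The private return per contributed unit is 5.1/7 = 0.7286 < 1 for every player regardless of endowment, so the Nash equilibrium is zero contribution and the group total is Σ E_j = 27 + 39 + 29 + 48 + 53 + 44 + 35 = 275.
Each contributed unit returns 5.100 to the group, so the social optimum is full contribution by everyone: group total = 5.100 × 275 = 1402.50.
Efficiency loss = (5.100 − 1) × 275 = 1127.50.

1127.50 hours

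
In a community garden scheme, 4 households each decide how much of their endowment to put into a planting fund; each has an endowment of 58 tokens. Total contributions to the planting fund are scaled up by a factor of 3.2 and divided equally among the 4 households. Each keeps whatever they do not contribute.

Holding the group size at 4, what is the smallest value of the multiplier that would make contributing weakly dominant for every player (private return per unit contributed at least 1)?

4

A contributed unit returns (multiplier)/4 to its contributor.
This reaches 1 exactly when the multiplier is 4.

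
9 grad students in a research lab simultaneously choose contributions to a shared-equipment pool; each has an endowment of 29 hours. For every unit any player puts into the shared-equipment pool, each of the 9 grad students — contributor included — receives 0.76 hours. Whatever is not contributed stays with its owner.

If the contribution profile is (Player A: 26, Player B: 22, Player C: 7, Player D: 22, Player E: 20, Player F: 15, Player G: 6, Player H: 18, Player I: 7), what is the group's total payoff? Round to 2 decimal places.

Total contributed: 26 + 22 + 7 + 22 + 20 + 15 + 6 + 18 + 7 = 143; total kept: 9 × 29 − 143 = 118.
The shared-equipment pool pays out 0.76 × 9 × 143 = 978.12 in aggregate.
Group total = 118 + 978.12 = 1096.12.

1096.12 hours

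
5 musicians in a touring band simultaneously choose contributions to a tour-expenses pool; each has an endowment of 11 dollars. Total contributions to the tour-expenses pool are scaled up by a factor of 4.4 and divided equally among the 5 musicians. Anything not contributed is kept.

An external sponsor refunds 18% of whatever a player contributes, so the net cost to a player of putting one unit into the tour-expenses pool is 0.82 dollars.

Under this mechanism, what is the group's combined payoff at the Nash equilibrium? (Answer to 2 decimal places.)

The effective private return per unit is now (4.4/5) / 0.82 = 1.0732 > 1, so every player's dominant strategy flips to full contribution.
So the Nash equilibrium is full contribution by all 5; the group earns 5 × (11 × 0.18 + 4.4 × 11) = 251.90.

251.90 dollars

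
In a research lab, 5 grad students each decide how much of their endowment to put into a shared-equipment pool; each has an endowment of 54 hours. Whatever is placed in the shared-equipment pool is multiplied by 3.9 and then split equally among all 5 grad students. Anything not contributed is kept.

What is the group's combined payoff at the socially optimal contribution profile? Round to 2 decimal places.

Each contributed unit returns 3.900 to the group as a whole (0.7800 to each of 5 players), which exceeds 1, so the social optimum is full contribution: group total = 3.900 × 270 = 1053.00.

1053.00 hours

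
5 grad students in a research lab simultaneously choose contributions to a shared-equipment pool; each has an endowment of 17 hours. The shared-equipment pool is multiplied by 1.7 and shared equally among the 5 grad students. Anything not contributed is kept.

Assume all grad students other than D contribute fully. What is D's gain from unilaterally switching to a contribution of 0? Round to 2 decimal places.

11.22 hours

Switching from a contribution of 17 to 0 lets D keep an extra 17 hours, but lowers the shared-equipment pool by 17, which costs D their own share of that drop: 1.7/5 × 17 = 5.78.
Net gain = 17 − 5.78 = 11.22. The private return per contributed unit (0.3400) is below 1, so free-riding is indeed the best response regardless of what the others do.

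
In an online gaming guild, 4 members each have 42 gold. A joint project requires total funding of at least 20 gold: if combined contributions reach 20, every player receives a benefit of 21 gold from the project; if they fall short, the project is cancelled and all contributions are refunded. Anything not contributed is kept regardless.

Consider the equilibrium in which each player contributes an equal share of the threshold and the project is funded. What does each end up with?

Equal share of the threshold: 20/4 = 5.
At this profile no one gains by cutting their contribution: any cut drops the total below 20, the project is cancelled, contributions are refunded, and the deviator ends with 42, which is less than 42 − 5 + 21 = 58. Contributing more than 5 just wastes the excess. So contributing exactly 5 is a best response.
Each player's payoff: 42 − 5 + 21 = 58.

58 gold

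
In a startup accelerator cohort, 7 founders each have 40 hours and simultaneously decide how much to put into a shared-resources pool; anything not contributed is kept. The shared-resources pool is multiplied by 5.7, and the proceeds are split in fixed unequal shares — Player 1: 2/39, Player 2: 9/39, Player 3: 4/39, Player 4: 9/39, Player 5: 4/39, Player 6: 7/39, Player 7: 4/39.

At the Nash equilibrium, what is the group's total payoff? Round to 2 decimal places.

For player j, contributing a unit is worthwhile iff 5.7 × (j's share) ≥ 1, i.e. iff j's share is at least 0.1754.
Player 2, Player 4 and Player 6 are above the threshold, contributing 40 each; the remaining 4 contribute 0. Total contributed: 120.
The shared-resources pool pays out 5.7 × 120 = 684.00 in total (split across the unequal shares, but the aggregate is all that matters for the group sum).
The 4 free-riders keep 40 each, adding 160. Group total = 160 + 684.00 = 844.00.

844.00 hours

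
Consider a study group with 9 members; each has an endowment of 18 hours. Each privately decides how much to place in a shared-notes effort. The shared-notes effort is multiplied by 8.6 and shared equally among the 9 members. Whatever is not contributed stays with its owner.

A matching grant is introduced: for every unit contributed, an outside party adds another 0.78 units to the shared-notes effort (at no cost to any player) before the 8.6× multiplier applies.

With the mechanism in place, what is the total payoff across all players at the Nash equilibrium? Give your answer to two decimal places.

With the mechanism, a contributed unit returns 8.6 × 1.78 / 9 = 1.7009 per unit of net cost to the contributor — now above 1 — so contributing fully is weakly dominant for every player.
So the Nash equilibrium is full contribution by all 9; the group earns 8.6 × 1.78 × 162 = 2479.90.

2479.90 hours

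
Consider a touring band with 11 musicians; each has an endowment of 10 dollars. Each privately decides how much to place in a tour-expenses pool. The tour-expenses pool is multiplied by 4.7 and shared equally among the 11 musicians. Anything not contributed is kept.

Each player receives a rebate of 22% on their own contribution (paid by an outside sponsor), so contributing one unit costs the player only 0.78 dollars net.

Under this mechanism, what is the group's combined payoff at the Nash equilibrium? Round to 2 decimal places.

With the mechanism, a contributed unit returns (4.7/11) / 0.78 = 0.5478 per unit of net cost — still below 1 — so contributing 0 remains dominant for every player.
Everyone keeps their endowment and the group total is 11 × 10 = 110.

110.00 dollars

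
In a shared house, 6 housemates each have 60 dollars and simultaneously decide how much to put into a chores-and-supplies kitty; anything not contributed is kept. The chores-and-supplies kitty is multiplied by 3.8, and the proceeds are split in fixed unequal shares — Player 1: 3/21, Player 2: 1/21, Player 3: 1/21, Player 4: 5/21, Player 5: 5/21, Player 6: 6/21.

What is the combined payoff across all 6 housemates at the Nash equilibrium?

Player j's private return per contributed unit is 3.8 × (j's share). Contributing is weakly dominant for j when that share is at least 1/3.8 = 0.2632, and contributing 0 is dominant otherwise.
The only share above 0.2632 is Player 6's 6/21, contributing 60; the remaining 5 contribute 0. Total contributed: 60.
The chores-and-supplies kitty pays out 3.8 × 60 = 228.00 in total (split across the unequal shares, but the aggregate is all that matters for the group sum).
The 5 free-riders keep 60 each, adding 300. Group total = 300 + 228.00 = 528.00.

528.00 dollars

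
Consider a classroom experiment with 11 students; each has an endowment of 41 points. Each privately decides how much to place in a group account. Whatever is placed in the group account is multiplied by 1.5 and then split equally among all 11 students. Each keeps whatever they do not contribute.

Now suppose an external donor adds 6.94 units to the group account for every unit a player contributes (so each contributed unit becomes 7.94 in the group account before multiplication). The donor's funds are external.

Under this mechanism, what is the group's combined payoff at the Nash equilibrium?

The effective private return per unit is now 1.5 × 7.94 / 11 = 1.0827 > 1, so every player's dominant strategy flips to full contribution.
So the Nash equilibrium is full contribution by all 11; the group earns 1.5 × 7.94 × 451 = 5371.41.

5371.41 points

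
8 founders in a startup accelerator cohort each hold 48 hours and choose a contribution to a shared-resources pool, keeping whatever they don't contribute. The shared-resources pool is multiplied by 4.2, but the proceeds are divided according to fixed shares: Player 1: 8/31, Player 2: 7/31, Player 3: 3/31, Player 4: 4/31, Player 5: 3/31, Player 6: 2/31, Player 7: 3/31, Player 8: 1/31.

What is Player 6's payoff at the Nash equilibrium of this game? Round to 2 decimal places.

Player j's private return per contributed unit is 4.2 × (j's share). Contributing is weakly dominant for j when that share is at least 1/4.2 = 0.2381, and contributing 0 is dominant otherwise.
Only Player 1 (8/31) clears that bar, contributing 48; the remaining 7 contribute 0. Total contributed: 48.
Player 6 keeps 48 and receives 4.2 × 48 × 2/31 = 13.01 from the shared-resources pool, for a payoff of 61.01.

61.01 hours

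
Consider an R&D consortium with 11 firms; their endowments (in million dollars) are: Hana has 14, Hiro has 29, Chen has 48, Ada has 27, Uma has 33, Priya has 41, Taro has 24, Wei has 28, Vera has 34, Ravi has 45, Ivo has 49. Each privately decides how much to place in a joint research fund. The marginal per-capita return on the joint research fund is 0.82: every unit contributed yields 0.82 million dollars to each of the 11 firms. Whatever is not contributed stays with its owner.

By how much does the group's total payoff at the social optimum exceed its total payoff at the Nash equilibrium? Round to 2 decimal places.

2983.44 million dollars

The private return per contributed unit is 0.82 < 1 for everyone, so the Nash equilibrium is zero contribution and the group total is Σ E_j = 14 + 29 + 48 + 27 + 33 + 41 + 24 + 28 + 34 + 45 + 49 = 372.
Each contributed unit returns 9.020 to the group, so the social optimum is full contribution by everyone: group total = 9.020 × 372 = 3355.44.
Efficiency loss = (9.020 − 1) × 372 = 2983.44.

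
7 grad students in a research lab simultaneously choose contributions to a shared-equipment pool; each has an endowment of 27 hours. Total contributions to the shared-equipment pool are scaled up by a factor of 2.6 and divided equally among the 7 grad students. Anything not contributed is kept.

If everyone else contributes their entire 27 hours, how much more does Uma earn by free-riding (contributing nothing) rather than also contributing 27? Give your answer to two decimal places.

Switching from a contribution of 27 to 0 lets Uma keep an extra 27 hours, but lowers the shared-equipment pool by 27, which costs Uma their own share of that drop: 2.6/7 × 27 = 10.03.
Net gain = 27 − 10.03 = 16.97. The private return per contributed unit (0.3714) is below 1, so free-riding is indeed the best response regardless of what the others do.

16.97 hours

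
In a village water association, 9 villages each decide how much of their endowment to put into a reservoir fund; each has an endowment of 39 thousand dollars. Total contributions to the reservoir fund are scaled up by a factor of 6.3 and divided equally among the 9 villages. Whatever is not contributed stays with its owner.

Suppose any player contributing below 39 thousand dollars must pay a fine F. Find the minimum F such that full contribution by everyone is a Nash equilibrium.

11.70 thousand dollars

Given the others contribute fully, the best deviation is to contribute 0 (any partial contribution still incurs the fine and gives up units whose private return 0.7000 is below 1).
Deviating from 39 to 0 saves 39 thousand dollars but forfeits the deviator's share of the drop in the reservoir fund: 6.3/9 × 39 = 27.30.
So the deviation gain is 39 − 27.30 = 11.70, and the fine must be at least 11.70 thousand dollars to wipe it out.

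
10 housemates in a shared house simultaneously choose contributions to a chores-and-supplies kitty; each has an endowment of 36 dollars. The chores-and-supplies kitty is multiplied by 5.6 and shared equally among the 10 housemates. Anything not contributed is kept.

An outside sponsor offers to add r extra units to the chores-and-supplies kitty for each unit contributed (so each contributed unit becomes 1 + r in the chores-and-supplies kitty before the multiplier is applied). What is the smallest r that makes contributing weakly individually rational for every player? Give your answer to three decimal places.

0.786

With matching at rate r, one contributed unit becomes (1 + r) in the chores-and-supplies kitty and returns 5.6 × (1 + r) / 10 to the contributor.
Setting this equal to 1: 1 + r = 10/5.6 = 1.7857.
So the minimum matching rate is r = 1.7857 − 1 = 0.786.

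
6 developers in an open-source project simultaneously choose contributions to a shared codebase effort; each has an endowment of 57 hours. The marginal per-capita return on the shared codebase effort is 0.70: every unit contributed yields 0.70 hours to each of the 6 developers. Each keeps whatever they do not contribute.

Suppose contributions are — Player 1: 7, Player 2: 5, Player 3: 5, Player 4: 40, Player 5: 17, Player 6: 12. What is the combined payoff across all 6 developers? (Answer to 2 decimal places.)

Total contributed: 7 + 5 + 5 + 40 + 17 + 12 = 86; total kept: 6 × 57 − 86 = 256.
The shared codebase effort pays out 0.70 × 6 × 86 = 361.20 in aggregate.
Group total = 256 + 361.20 = 617.20.

617.20 hours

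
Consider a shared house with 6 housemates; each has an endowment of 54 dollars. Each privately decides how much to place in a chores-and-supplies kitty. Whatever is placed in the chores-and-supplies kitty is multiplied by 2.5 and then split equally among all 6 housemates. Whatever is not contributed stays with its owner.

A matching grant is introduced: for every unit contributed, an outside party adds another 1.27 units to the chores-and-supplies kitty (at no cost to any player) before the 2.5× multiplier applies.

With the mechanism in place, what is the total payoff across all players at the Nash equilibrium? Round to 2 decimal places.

324.00 dollars

Even with the mechanism, each unit contributed returns only 2.5 × 2.27 / 6 = 0.9458 per unit of net cost, so contributing nothing is still dominant.
Everyone keeps their endowment and the group total is 6 × 54 = 324.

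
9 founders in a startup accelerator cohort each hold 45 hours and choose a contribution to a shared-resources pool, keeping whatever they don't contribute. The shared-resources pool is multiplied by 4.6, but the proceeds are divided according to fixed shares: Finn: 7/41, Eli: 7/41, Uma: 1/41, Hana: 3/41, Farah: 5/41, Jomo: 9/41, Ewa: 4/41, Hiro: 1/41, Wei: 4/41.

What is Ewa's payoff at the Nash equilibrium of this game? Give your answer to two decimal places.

Each unit j contributes comes back to j as 4.6 × (j's share), so j prefers to contribute only if that share exceeds 1/4.6 = 0.2174; otherwise keeping the unit dominates.
The only share above 0.2174 is Jomo's 9/41, contributing 45; the remaining 8 contribute 0. Total contributed: 45.
Ewa keeps 45 and receives 4.6 × 45 × 4/41 = 20.20 from the shared-resources pool, for a payoff of 65.20.

65.20 hours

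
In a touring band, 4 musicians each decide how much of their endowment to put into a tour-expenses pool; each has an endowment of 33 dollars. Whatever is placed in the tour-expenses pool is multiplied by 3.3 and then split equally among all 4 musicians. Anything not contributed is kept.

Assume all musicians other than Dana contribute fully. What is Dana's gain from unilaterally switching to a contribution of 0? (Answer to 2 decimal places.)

5.78 dollars

Switching from a contribution of 33 to 0 lets Dana keep an extra 33 dollars, but lowers the tour-expenses pool by 33, which costs Dana their own share of that drop: 3.3/4 × 33 = 27.22.
Net gain = 33 − 27.22 = 5.78. The private return per contributed unit (0.8250) is below 1, so free-riding is indeed the best response regardless of what the others do.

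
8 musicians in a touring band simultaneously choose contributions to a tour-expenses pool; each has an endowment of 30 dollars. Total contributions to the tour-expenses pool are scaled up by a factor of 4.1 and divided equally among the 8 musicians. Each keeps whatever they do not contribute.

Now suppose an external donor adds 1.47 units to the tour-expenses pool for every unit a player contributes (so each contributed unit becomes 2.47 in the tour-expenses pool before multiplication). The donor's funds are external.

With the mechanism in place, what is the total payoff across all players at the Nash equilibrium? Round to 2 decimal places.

Under the mechanism each unit contributed yields 4.1 × 2.47 / 8 = 1.2659 back to its contributor per unit of net cost, which exceeds 1, making full contribution the dominant choice for everyone.
At the Nash equilibrium everyone contributes 30. Group total payoff = 4.1 × 2.47 × 240 = 2430.48.

2430.48 dollars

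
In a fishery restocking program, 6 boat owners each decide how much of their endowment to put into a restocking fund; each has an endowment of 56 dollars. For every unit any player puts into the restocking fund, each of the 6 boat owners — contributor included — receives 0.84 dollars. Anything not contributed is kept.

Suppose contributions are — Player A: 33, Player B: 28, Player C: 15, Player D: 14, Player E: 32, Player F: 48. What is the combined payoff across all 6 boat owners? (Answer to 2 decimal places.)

Total contributed: 33 + 28 + 15 + 14 + 32 + 48 = 170; total kept: 6 × 56 − 170 = 166.
The restocking fund pays out 0.84 × 6 × 170 = 856.80 in aggregate.
Group total = 166 + 856.80 = 1022.80.

1022.80 dollars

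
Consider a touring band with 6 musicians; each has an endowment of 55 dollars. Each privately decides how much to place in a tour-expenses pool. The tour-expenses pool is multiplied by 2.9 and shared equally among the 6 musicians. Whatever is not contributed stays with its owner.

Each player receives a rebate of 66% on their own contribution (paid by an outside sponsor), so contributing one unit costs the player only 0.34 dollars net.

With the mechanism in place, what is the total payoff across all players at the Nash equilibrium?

1174.80 dollars

The effective private return per unit is now (2.9/6) / 0.34 = 1.4216 > 1, so every player's dominant strategy flips to full contribution.
So the Nash equilibrium is full contribution by all 6; the group earns 6 × (55 × 0.66 + 2.9 × 55) = 1174.80.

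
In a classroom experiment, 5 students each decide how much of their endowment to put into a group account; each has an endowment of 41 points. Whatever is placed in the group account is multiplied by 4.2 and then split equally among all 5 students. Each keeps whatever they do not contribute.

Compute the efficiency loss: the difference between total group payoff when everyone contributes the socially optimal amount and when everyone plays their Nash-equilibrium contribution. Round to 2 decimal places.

Each contributed unit returns 4.2/5 = 0.8400 to its contributor — below 1 — so contributing 0 is dominant for every player. At the Nash equilibrium everyone keeps their 41, and the group total is 5 × 41 = 205.
Each contributed unit returns 4.200 to the group as a whole (0.8400 to each of 5 players), which exceeds 1, so the social optimum is full contribution: group total = 4.200 × 205 = 861.00.
Efficiency loss = 861.00 − 205 = 656.00.

656.00 points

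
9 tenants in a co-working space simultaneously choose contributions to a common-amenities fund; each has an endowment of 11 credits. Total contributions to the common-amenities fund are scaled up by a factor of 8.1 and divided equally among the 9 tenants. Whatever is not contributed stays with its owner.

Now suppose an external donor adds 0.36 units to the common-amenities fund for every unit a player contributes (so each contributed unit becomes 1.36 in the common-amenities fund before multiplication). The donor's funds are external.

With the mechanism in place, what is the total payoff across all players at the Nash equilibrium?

1090.58 credits

The effective private return per unit is now 8.1 × 1.36 / 9 = 1.2240 > 1, so every player's dominant strategy flips to full contribution.
So the Nash equilibrium is full contribution by all 9; the group earns 8.1 × 1.36 × 99 = 1090.58.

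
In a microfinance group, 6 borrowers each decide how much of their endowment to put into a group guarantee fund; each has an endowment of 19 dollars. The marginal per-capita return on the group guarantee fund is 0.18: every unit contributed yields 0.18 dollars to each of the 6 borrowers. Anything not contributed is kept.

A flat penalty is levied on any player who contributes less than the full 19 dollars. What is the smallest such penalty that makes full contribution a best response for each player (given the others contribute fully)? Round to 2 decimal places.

Given the others contribute fully, the best deviation is to contribute 0 (any partial contribution still incurs the fine and gives up units whose private return 0.18 is below 1).
Deviating from 19 to 0 saves 19 dollars but forfeits the deviator's share of the drop in the group guarantee fund: 0.18 × 19 = 3.42.
So the deviation gain is 19 − 3.42 = 15.58, and the fine must be at least 15.58 dollars to wipe it out.

15.58 dollars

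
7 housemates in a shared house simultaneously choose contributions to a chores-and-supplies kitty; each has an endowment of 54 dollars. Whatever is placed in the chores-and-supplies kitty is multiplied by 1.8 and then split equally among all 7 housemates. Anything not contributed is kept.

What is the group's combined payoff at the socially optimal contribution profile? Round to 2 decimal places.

680.40 dollars

Each contributed unit returns 1.800 to the group as a whole (0.2571 to each of 7 players), which exceeds 1, so the social optimum is full contribution: group total = 1.800 × 378 = 680.40.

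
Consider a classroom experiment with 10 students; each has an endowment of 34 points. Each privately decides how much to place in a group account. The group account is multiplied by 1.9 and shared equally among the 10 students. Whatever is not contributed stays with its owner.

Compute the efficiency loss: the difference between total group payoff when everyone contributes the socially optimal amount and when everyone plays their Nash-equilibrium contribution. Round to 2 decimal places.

306.00 points

Each contributed unit returns 1.9/10 = 0.1900 to its contributor — below 1 — so contributing 0 is dominant for every player. At the Nash equilibrium everyone keeps their 34, and the group total is 10 × 34 = 340.
Each contributed unit returns 1.900 to the group as a whole (0.1900 to each of 10 players), which exceeds 1, so the social optimum is full contribution: group total = 1.900 × 340 = 646.00.
Efficiency loss = 646.00 − 340 = 306.00.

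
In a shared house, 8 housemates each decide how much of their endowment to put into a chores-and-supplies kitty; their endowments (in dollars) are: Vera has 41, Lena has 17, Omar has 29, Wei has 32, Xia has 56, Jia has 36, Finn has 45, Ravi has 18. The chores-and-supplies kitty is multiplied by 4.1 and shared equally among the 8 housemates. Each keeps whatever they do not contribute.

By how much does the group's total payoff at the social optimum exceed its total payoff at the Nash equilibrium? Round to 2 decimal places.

849.40 dollars

The private return per contributed unit is 4.1/8 = 0.5125 < 1 for every player regardless of endowment, so the Nash equilibrium is zero contribution and the group total is Σ E_j = 41 + 17 + 29 + 32 + 56 + 36 + 45 + 18 = 274.
Each contributed unit returns 4.100 to the group, so the social optimum is full contribution by everyone: group total = 4.100 × 274 = 1123.40.
Efficiency loss = (4.100 − 1) × 274 = 849.40.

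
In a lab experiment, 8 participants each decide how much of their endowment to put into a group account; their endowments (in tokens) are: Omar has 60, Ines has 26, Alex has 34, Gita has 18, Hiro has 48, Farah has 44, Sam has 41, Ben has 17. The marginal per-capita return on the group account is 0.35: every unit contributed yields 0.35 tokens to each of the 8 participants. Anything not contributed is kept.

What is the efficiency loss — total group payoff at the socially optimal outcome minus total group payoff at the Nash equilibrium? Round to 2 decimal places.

518.40 tokens

The private return per contributed unit is 0.35 < 1 for everyone, so the Nash equilibrium is zero contribution and the group total is Σ E_j = 60 + 26 + 34 + 18 + 48 + 44 + 41 + 17 = 288.
Each contributed unit returns 2.800 to the group, so the social optimum is full contribution by everyone: group total = 2.800 × 288 = 806.40.
Efficiency loss = (2.800 − 1) × 288 = 518.40.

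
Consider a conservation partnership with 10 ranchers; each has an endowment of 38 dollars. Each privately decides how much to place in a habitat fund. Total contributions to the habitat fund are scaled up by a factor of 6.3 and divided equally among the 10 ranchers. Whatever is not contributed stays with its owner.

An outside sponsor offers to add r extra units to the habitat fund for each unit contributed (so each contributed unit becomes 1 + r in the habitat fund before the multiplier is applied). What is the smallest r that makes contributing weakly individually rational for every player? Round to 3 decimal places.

With matching at rate r, one contributed unit becomes (1 + r) in the habitat fund and returns 6.3 × (1 + r) / 10 to the contributor.
Setting this equal to 1: 1 + r = 10/6.3 = 1.5873.
So the minimum matching rate is r = 1.5873 − 1 = 0.587.

0.587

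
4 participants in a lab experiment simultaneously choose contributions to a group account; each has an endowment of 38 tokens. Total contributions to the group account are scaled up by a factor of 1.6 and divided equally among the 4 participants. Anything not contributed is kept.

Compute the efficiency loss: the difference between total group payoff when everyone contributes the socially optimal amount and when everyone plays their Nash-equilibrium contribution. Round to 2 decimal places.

Each contributed unit returns 1.6/4 = 0.4000 to its contributor — below 1 — so contributing 0 is dominant for every player. At the Nash equilibrium everyone keeps their 38, and the group total is 4 × 38 = 152.
Each contributed unit returns 1.600 to the group as a whole (0.4000 to each of 4 players), which exceeds 1, so the social optimum is full contribution: group total = 1.600 × 152 = 243.20.
Efficiency loss = 243.20 − 152 = 91.20.

91.20 tokens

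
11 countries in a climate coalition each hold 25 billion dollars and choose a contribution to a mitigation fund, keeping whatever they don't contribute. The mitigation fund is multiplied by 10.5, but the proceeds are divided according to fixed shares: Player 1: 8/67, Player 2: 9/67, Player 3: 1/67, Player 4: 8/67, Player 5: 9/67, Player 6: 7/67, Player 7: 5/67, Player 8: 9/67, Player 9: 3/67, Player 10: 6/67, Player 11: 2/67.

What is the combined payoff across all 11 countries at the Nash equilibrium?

Each unit j contributes comes back to j as 10.5 × (j's share), so j prefers to contribute only if that share exceeds 1/10.5 = 0.0952; otherwise keeping the unit dominates.
The shares above 0.0952 belong to Player 1, Player 2, Player 4, Player 5, Player 6 and Player 8, contributing 25 each; the remaining 5 contribute 0. Total contributed: 150.
The mitigation fund pays out 10.5 × 150 = 1575.00 in total (split across the unequal shares, but the aggregate is all that matters for the group sum).
The 5 free-riders keep 25 each, adding 125. Group total = 125 + 1575.00 = 1700.00.

1700.00 billion dollars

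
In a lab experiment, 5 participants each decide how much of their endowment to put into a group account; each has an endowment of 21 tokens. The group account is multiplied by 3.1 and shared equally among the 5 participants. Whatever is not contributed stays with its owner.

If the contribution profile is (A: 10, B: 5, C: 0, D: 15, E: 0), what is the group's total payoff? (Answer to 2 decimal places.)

168.00 tokens

Total contributed: 10 + 5 + 0 + 15 + 0 = 30; total kept: 5 × 21 − 30 = 75.
The group account pays out 3.1 × 30 = 93.00 in aggregate.
Group total = 75 + 93.00 = 168.00.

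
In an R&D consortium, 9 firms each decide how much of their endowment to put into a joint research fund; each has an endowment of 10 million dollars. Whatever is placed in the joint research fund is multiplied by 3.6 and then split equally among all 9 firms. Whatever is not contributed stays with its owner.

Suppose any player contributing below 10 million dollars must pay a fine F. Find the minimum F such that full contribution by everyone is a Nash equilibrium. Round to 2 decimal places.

6.00 million dollars

Given the others contribute fully, the best deviation is to contribute 0 (any partial contribution still incurs the fine and gives up units whose private return 0.4000 is below 1).
Deviating from 10 to 0 saves 10 million dollars but forfeits the deviator's share of the drop in the joint research fund: 3.6/9 × 10 = 4.00.
So the deviation gain is 10 − 4.00 = 6.00, and the fine must be at least 6.00 million dollars to wipe it out.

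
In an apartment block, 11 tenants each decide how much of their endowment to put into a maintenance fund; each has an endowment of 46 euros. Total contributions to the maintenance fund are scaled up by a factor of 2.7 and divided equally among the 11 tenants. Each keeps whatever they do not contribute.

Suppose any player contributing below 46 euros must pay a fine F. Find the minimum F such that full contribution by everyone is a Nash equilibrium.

34.71 euros

Given the others contribute fully, the best deviation is to contribute 0 (any partial contribution still incurs the fine and gives up units whose private return 0.2455 is below 1).
Deviating from 46 to 0 saves 46 euros but forfeits the deviator's share of the drop in the maintenance fund: 2.7/11 × 46 = 11.29.
So the deviation gain is 46 − 11.29 = 34.71, and the fine must be at least 34.71 euros to wipe it out.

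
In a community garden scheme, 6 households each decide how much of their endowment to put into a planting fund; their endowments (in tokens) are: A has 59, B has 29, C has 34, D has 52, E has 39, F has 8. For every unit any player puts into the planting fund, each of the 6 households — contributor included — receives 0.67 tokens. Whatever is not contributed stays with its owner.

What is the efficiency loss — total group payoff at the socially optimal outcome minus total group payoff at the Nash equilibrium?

667.42 tokens

The private return per contributed unit is 0.67 < 1 for everyone, so the Nash equilibrium is zero contribution and the group total is Σ E_j = 59 + 29 + 34 + 52 + 39 + 8 = 221.
Each contributed unit returns 4.020 to the group, so the social optimum is full contribution by everyone: group total = 4.020 × 221 = 888.42.
Efficiency loss = (4.020 − 1) × 221 = 667.42.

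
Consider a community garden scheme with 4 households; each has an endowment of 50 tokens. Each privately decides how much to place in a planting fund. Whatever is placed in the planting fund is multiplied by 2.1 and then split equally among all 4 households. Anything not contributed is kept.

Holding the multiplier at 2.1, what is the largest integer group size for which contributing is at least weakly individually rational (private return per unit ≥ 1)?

2

Private return per unit is 2.1/(group size), which is ≥ 1 whenever the group size is ≤ 2.1.
The largest such integer is 2.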